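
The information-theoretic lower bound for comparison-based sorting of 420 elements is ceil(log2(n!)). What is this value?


A binary decision tree of height h has at most 2^h leaves and needs at least n! of them, so h >= ceil(log2(n!)).
420! is far too large to multiply out, so use Stirling's series:
  ln(n!) ~ n ln n - n + (1/2) ln(2 pi n) + 1/(12n)  (error below 1/(360 n^3), negligible here)
  ln(420) = 6.0402547
  n ln n = 420 * 6.0402547 = 2536.9070
  (1/2) ln(2 pi * 420) = (1/2) ln(2638.9378) = 3.9391
  1/(12*420) = 0.0002
  ln(420!) ~ 2536.9070 - 420 + 3.9391 + 0.0002 = 2120.8463
Convert to base 2: log2(420!) = 2120.8463 / ln 2 = 2120.8463 / 0.69314718 = 3059.7344
ceil(3059.7344) = 3060


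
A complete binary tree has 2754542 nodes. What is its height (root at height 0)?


In a complete binary tree, level k holds nodes 2^k .. 2^(k+1)-1 (1-indexed).
Height = floor(log2(n)) = floor(log2(2754542)) = 21
Check: 2^21 = 2097152 <= 2754542 < 4194304 = 2^22


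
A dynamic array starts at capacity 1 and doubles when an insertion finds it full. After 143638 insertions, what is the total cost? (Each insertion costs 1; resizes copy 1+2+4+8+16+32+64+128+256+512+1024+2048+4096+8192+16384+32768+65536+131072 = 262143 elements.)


Insertion cost: 143638 (one per element)
Resizes occur just before inserting elements 2, 3, 5, 9, ...
Elements copied at each resize: 1 + 2 + 4 + 8 + 16 + 32 + 64 + 128 + 256 + 512 + 1024 + 2048 + 4096 + 8192 + 16384 + 32768 + 65536 + 131072
Sum of copies = 262143 (geometric series: 2^k - 1)
Total = 143638 + 262143 = 405781


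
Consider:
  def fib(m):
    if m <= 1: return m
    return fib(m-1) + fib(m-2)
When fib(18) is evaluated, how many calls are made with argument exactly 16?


Let N(m) = number of times fib(m) is called while evaluating fib(18).
N(18) = 1 (the initial call).
N(17) = 1 (only fib(18) calls it).
For 1 <= m <= 16: fib(m) is called by fib(m+1) and fib(m+2), so
  N(m) = N(m+1) + N(m+2).
fib(0) is called only by fib(2), so N(0) = N(2).
Walk down from m=18:
  N(18)=1, N(17)=1, N(16)=2
N(16) = 2


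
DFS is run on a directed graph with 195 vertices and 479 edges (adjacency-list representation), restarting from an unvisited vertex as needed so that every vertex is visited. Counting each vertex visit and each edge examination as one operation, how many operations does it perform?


A full DFS traversal processes each vertex exactly once (push/pop on stack).
Each directed edge is examined once.
V = 195, E = 479
V + E = 674


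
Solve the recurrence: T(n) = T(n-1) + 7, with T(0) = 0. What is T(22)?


Unrolling the recurrence:
T(22) = T(21) + 7
       = T(20) + 7 + 7
       = T(19) + 7*3
       ...
       = T(0) + 7*22
       = 0 + 154 = 154


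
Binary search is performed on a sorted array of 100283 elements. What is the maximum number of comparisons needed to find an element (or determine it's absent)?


Binary search halves the search space each comparison:
  Step 1: search space = 100283 -> 50141
  Step 2: search space = 50141 -> 25070
  Step 3: search space = 25070 -> 12535
  Step 4: search space = 12535 -> 6267
  Step 5: search space = 6267 -> 3133
  Step 6: search space = 3133 -> 1566
  Step 7: search space = 1566 -> 783
  Step 8: search space = 783 -> 391
  Step 9: search space = 391 -> 195
  Step 10: search space = 195 -> 97
  Step 11: search space = 97 -> 48
  Step 12: search space = 48 -> 24
  Step 13: search space = 24 -> 12
  Step 14: search space = 12 -> 6
  Step 15: search space = 6 -> 3
  Step 16: search space = 3 -> 1
  Step 17: search space = 1 (final check)
Maximum comparisons = floor(log2(100283)) + 1 = 16 + 1 = 17


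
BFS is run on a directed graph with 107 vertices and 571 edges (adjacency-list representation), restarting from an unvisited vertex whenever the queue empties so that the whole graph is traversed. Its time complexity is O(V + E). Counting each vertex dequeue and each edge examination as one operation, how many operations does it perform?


A full BFS traversal dequeues each vertex exactly once and examines each directed edge exactly once.
V = 107 (vertex processing cost)
E = 571 (edge examination cost)
Total operations proportional to V + E = 107 + 571 = 678


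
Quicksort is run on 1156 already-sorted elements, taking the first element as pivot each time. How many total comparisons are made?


Sum of comparisons per partition:
1155 + 1154 + ... + 1 + 0
= 1156 * (1156 - 1) / 2
= 1156 * 1155 / 2
= 667590


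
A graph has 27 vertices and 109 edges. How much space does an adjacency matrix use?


Adjacency matrix: V x V grid of entries
Space = V^2 = 27^2 = 27 * 27 = 729


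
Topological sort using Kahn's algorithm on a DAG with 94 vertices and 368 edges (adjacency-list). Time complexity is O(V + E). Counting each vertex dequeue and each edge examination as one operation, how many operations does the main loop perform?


Kahn's algorithm:
  1. Compute in-degrees: O(V + E)
  2. Process queue: each vertex dequeued once (O(V))
     each edge examined once (O(E))
Total = V + E = 94 + 368 = 462


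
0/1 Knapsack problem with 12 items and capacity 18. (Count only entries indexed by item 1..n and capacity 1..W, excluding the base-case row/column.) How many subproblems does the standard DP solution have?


The DP table is indexed by (item, capacity).
Rows: 12 items
Columns: 18 capacity values (1 to W)
Total subproblems = 12 * 18 = 216


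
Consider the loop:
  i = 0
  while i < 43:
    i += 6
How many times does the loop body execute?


Starting at i = 0, each iteration adds 6.
Iterations until i >= 43:
  Iteration 1: i = 0 -> i = 6
  Iteration 2: i = 6 -> i = 12
  Iteration 3: i = 12 -> i = 18
  Iteration 4: i = 18 -> i = 24
  Iteration 5: i = 24 -> i = 30
  Iteration 6: i = 30 -> i = 36
  Iteration 7: i = 36 -> i = 42
  Iteration 8: i = 42 -> i = 48
Total iterations = ceil(43/6) = 8


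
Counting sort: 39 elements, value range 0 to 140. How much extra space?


n = 39 (output array)
k = 141 (count array for 141 distinct values)
Extra space = 39 + 141 = 180


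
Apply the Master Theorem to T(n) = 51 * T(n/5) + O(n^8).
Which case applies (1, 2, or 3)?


The Master Theorem: T(n) = a*T(n/b) + O(n^c)
  a = 51, b = 5, c = 8
log_b(a) = log_5(51) ~ 2.443
Compare b^c with a: 5^8 = 390625 > 51, so c > log_b(a).
Since c > log_b(a), Case 3 applies.
T(n) = O(n^8)
Master Theorem case = 3


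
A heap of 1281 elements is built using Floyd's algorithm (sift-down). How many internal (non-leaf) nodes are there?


Leaf nodes occupy roughly half the array.
Sift-down is called for each internal node, starting from the last one.
Internal nodes = floor(n/2) = floor(1281/2) = 640


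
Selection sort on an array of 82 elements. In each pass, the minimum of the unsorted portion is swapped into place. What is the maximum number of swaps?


Selection sort performs one swap per pass:
  Pass 1: find min in positions 0 to 81, swap with position 0
  Pass 2: find min in positions 1 to 81, swap with position 1
  Pass 3: find min in positions 2 to 81, swap with position 2
  Pass 4: find min in positions 3 to 81, swap with position 3
  Pass 5: find min in positions 4 to 81, swap with position 4
  ... (76 more passes)
Total passes (and swaps) = n - 1 = 82 - 1 = 81


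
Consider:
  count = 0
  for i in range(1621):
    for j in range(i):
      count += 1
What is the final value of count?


For each i, the inner loop runs i times:
  i=0: inner runs 0 times
  i=1: inner runs 1 time
  i=2: inner runs 2 times
  i=3: inner runs 3 times
  i=4: inner runs 4 times
  i=5: inner runs 5 times
  i=6: inner runs 6 times
  i=7: inner runs 7 times
  ...
Total = 0 + 1 + 2 + ... + 1620 = 1621*(1621-1)/2 = 1313010


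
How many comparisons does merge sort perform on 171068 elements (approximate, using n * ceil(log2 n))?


Recursion depth: ceil(log2(171068)) = 18
Each recursion level merges n = 171068 elements
Total = 171068 * 18 = 3079224


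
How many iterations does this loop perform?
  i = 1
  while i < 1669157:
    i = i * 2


The loop variable doubles each iteration:
i = 1 -> 2 -> 4 -> 8 -> 16 -> 32 -> 64 -> 128 -> 256 -> 512 -> 1024 -> 2048 -> 4096 -> 8192 -> 16384 -> 32768 -> 65536 -> 131072 -> 262144 -> 524288 -> 1048576 -> 2097152 (stop, 2097152 >= 1669157)
Number of doublings = ceil(log2(1669157)) = 21


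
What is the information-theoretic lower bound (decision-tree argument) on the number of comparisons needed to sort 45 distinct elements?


A binary decision tree of height h has at most 2^h leaves and needs at least n! of them, so h >= ceil(log2(n!)).
45! is far too large to multiply out, so use Stirling's series:
  ln(n!) ~ n ln n - n + (1/2) ln(2 pi n) + 1/(12n)  (error below 1/(360 n^3), negligible here)
  ln(45) = 3.8066625
  n ln n = 45 * 3.8066625 = 171.2998
  (1/2) ln(2 pi * 45) = (1/2) ln(282.7433) = 2.8223
  1/(12*45) = 0.0019
  ln(45!) ~ 171.2998 - 45 + 2.8223 + 0.0019 = 129.1240
Convert to base 2: log2(45!) = 129.1240 / ln 2 = 129.1240 / 0.69314718 = 186.2866
ceil(186.2866) = 187


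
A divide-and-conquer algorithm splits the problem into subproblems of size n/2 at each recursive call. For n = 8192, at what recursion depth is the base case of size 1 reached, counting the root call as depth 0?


At each depth, the problem size is divided by 2:
  Depth 0: problem size = 8192
  Depth 1: problem size = 4096
  Depth 2: problem size = 2048
  Depth 3: problem size = 1024
  Depth 4: problem size = 512
  Depth 5: problem size = 256
  Depth 6: problem size = 128
  Depth 7: problem size = 64
  Depth 8: problem size = 32
  Depth 9: problem size = 16
  Depth 10: problem size = 8
  Depth 11: problem size = 4
  Depth 12: problem size = 2
  Depth 13: problem size = 1 (base case)
The base case is reached at depth log_2(8192) = 13 (the tree has 14 levels counting depth 0, but the depth asked for is 13).
Recursion depth = 13


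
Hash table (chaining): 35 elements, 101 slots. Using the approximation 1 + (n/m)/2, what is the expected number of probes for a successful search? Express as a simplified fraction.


Computing expected probes:
alpha = 35/101
= 1 + alpha/2
= 1 + 35/(2*101)
= (2*101 + 35) / (2*101)
= 237/202


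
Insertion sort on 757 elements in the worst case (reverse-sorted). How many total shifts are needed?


In the worst case (reverse-sorted), each element shifts past all previous:
  Element 1: 1 shifts
  Element 2: 2 shifts
  Element 3: 3 shifts
  Element 4: 4 shifts
  Element 5: 5 shifts
  ...
  Element 756: 756 shifts
Total = 1 + 2 + ... + 756
= 757*(757-1)/2 = 286146


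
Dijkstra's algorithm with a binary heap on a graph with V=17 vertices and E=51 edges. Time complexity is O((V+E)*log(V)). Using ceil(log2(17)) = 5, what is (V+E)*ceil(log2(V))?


Dijkstra with a binary heap: each vertex is extracted once, each edge may relax once.
Each heap operation costs O(log V).
V + E = 17 + 51 = 68
ceil(log2(17)) = 5 (since 2^4 = 16 < 17 <= 32 = 2^5)
Total heap work = (V+E) * ceil(log2(V)) = 68 * 5 = 340


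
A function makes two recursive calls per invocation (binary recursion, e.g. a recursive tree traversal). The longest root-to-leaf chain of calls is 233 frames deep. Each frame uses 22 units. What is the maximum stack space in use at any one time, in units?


Binary recursion: the two calls run one after the other, so only one root-to-leaf chain of frames is on the stack at a time.
Maximum depth (longest chain) = 233 frames
Each frame = 22 units
Max stack space = 233 * 22 = 5126


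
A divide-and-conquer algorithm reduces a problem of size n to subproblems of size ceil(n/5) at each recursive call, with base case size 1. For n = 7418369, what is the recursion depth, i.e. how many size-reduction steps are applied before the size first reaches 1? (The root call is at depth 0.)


Each step divides the size by 5 (rounding up); after k steps the size is ceil(n/5^k), which equals 1 exactly when 5^k >= n.
So the depth is the smallest k with 5^k >= 7418369, i.e. ceil(log_5(7418369)).
5^9 = 1953125 < 7418369 <= 9765625 = 5^10
Recursion depth = 10


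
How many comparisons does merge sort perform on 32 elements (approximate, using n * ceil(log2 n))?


Recursion depth: ceil(log2(32)) = 5
Each recursion level merges n = 32 elements
Total = 32 * 5 = 160


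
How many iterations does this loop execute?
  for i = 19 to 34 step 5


The loop variable i takes values starting at 19 and increments by 5 each iteration.
Sequence: i = 19, 24, 29, 34
The upper bound 34 is inclusive, so the count is floor((last - first) / step) + 1:
floor((34 - 19) / 5) + 1 = floor(15/5) + 1 = 3 + 1 = 4


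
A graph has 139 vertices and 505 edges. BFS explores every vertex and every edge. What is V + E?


A full BFS traversal dequeues each vertex once and examines each edge once.
Vertex visits: 139
Edge visits: 505
V + E = 139 + 505 = 644


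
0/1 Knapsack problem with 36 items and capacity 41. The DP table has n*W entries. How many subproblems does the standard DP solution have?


The DP table is indexed by (item, capacity).
Rows: 36 items
Columns: 41 capacity values (1 to W)
Total subproblems = 36 * 41 = 1476


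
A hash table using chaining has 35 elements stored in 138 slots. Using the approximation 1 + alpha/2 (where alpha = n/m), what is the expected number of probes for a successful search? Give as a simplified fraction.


Load factor alpha = n/m = 35/138
Expected probes = 1 + alpha/2 = 1 + 35/(2*138)
= 1 + 35/276
= 276/276 + 35/276
= 311/276


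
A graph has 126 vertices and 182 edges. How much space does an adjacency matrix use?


Adjacency matrix: V x V grid of entries
Space = V^2 = 126^2 = 126 * 126 = 15876


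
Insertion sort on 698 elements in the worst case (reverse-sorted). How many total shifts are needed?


In the worst case (reverse-sorted), each element shifts past all previous:
  Element 1: 1 shifts
  Element 2: 2 shifts
  Element 3: 3 shifts
  Element 4: 4 shifts
  Element 5: 5 shifts
  ...
  Element 697: 697 shifts
Total = 1 + 2 + ... + 697
= 698*(698-1)/2 = 243253


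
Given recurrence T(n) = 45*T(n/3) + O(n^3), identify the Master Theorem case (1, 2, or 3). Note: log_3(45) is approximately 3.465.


Master Theorem parameters: a=45, b=3, c=3
log_b(a) = 3.465
Compare b^c with a: 3^3 = 27 < 45, so c < log_b(a).
Comparing c=3 vs log_b(a)=3.465:
3 < 3.465 => Case 1
Result: T(n) = O(n^(log_3 45)) ~ O(n^3.465)
Master Theorem case = 1


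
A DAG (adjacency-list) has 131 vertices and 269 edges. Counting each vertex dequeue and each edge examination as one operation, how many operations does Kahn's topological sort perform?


V = 131 (vertex processing)
E = 269 (edge processing)
V + E = 131 + 269 = 400


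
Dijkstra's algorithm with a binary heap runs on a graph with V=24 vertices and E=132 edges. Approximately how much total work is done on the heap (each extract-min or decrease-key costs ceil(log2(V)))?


Dijkstra with a binary heap: each vertex is extracted once, each edge may relax once.
Each heap operation costs O(log V).
V + E = 24 + 132 = 156
ceil(log2(24)) = 5 (since 2^4 = 16 < 24 <= 32 = 2^5)
Total heap work = (V+E) * ceil(log2(V)) = 156 * 5 = 780


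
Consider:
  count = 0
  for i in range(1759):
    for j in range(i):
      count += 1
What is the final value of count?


For each i, the inner loop runs i times:
  i=0: inner runs 0 times
  i=1: inner runs 1 time
  i=2: inner runs 2 times
  i=3: inner runs 3 times
  i=4: inner runs 4 times
  i=5: inner runs 5 times
  i=6: inner runs 6 times
  i=7: inner runs 7 times
  ...
Total = 0 + 1 + 2 + ... + 1758 = 1759*(1759-1)/2 = 1546161


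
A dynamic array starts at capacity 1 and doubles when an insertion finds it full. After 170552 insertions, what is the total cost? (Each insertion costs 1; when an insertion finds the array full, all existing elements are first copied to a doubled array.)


Insertion cost: 170552 (one per element)
Resizes occur just before inserting elements 2, 3, 5, 9, ...
Elements copied at each resize: 1 + 2 + 4 + 8 + 16 + 32 + 64 + 128 + 256 + 512 + 1024 + 2048 + 4096 + 8192 + 16384 + 32768 + 65536 + 131072
Sum of copies = 262143 (geometric series: 2^k - 1)
Total = 170552 + 262143 = 432695


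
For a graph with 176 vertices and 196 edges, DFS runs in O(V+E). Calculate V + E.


A full DFS traversal visits each vertex once and examines each edge once.
V = 176
E = 196
Sum = 176 + 196 = 372


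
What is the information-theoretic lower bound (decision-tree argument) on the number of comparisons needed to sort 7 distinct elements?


A binary decision tree of height h has at most 2^h leaves and needs at least n! of them, so h >= ceil(log2(n!)).
Compute 7! as a running product:
  x2 = 2, x3 = 6, x4 = 24, x5 = 120
  x6 = 720, x7 = 5040
7! = 5040
Bracket between powers of 2:
  2^12 = 4096 < 5040 <= 8192 = 2^13
So ceil(log2(7!)) = 13


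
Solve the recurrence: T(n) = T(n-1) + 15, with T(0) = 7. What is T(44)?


Unrolling the recurrence:
T(44) = T(43) + 15
       = T(42) + 15 + 15
       = T(41) + 15*3
       ...
       = T(0) + 15*44
       = 7 + 660 = 667


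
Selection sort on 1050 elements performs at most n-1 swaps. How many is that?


Each of the 1049 passes places one element in its final position.
Pass 1: swap minimum into position 0
Pass 2: swap minimum of remaining into position 1
...
Pass 1049: last two elements, one swap
Maximum swaps = 1050 - 1 = 1049


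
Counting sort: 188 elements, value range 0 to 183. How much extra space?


n = 188 (output array)
k = 184 (count array for 184 distinct values)
Extra space = 188 + 184 = 372


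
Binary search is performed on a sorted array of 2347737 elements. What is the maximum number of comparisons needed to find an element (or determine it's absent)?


Binary search halves the search space each comparison:
  Step 1: search space = 2347737 -> 1173868
  Step 2: search space = 1173868 -> 586934
  Step 3: search space = 586934 -> 293467
  Step 4: search space = 293467 -> 146733
  Step 5: search space = 146733 -> 73366
  Step 6: search space = 73366 -> 36683
  Step 7: search space = 36683 -> 18341
  Step 8: search space = 18341 -> 9170
  Step 9: search space = 9170 -> 4585
  Step 10: search space = 4585 -> 2292
  Step 11: search space = 2292 -> 1146
  Step 12: search space = 1146 -> 573
  Step 13: search space = 573 -> 286
  Step 14: search space = 286 -> 143
  Step 15: search space = 143 -> 71
  Step 16: search space = 71 -> 35
  Step 17: search space = 35 -> 17
  Step 18: search space = 17 -> 8
  Step 19: search space = 8 -> 4
  Step 20: search space = 4 -> 2
  Step 21: search space = 2 -> 1
  Step 22: search space = 1 (final check)
Maximum comparisons = floor(log2(2347737)) + 1 = 21 + 1 = 22


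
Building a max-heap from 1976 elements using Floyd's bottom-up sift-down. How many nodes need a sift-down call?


In a heap of 1976 elements (0-indexed array):
  Last element index: 1975
  Parent of last element: floor((1975 - 1) / 2) = 987
  Internal nodes: indices 0 to 987
  Count = floor(1976/2) = 988


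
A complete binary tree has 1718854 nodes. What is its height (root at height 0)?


In a complete binary tree, level k holds nodes 2^k .. 2^(k+1)-1 (1-indexed).
Height = floor(log2(n)) = floor(log2(1718854)) = 20
Check: 2^20 = 1048576 <= 1718854 < 2097152 = 2^21


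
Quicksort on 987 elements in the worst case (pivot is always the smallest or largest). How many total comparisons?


In the worst case, each partition step picks the worst pivot:
  Partition 1: 986 comparisons (n-1 elements to compare)
  Partition 2: 985 comparisons
  Partition 3: 984 comparisons
  Partition 4: 983 comparisons
  Partition 5: 982 comparisons
  ...
  Last partition: 0 comparisons
Total = (n-1) + (n-2) + ... + 1 + 0 = n*(n-1)/2
= 987*986/2 = 486591


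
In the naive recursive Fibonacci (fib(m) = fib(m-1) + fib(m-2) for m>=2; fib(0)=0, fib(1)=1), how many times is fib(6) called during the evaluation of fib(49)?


Let N(m) = number of times fib(m) is called while evaluating fib(49).
N(49) = 1 (the initial call).
N(48) = 1 (only fib(49) calls it).
For 1 <= m <= 47: fib(m) is called by fib(m+1) and fib(m+2), so
  N(m) = N(m+1) + N(m+2).
fib(0) is called only by fib(2), so N(0) = N(2).
Walk down from m=49:
  N(49)=1, N(48)=1, N(47)=2, N(46)=3, N(45)=5, N(44)=8, N(43)=13, N(42)=21, N(41)=34, N(40)=55, N(39)=89, N(38)=144, N(37)=233, N(36)=377, N(35)=610, N(34)=987, N(33)=1597, N(32)=2584, N(31)=4181, N(30)=6765, N(29)=10946, N(28)=17711, N(27)=28657, N(26)=46368, N(25)=75025, N(24)=121393, N(23)=196418, N(22)=317811, N(21)=514229, N(20)=832040, N(19)=1346269, N(18)=2178309, N(17)=3524578, N(16)=5702887, N(15)=9227465, N(14)=14930352, N(13)=24157817, N(12)=39088169, N(11)=63245986, N(10)=102334155, N(9)=165580141, N(8)=267914296, N(7)=433494437, N(6)=701408733
N(6) = 701408733


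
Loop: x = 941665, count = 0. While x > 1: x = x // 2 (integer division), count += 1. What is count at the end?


The variable x halves each step:
x = 941665 -> 470832 -> 235416 -> 117708 -> 58854 -> 29427 -> 14713 -> 7356 -> 3678 -> 1839 -> 919 -> 459 -> 229 -> 114 -> 57 -> 28 -> 14 -> 7 -> 3 -> 1
Number of halvings = floor(log2(941665)) = 19


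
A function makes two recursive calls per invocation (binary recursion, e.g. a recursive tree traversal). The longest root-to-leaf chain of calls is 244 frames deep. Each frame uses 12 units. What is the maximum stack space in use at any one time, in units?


Binary recursion: the two calls run one after the other, so only one root-to-leaf chain of frames is on the stack at a time.
Maximum depth (longest chain) = 244 frames
Each frame = 12 units
Max stack space = 244 * 12 = 2928


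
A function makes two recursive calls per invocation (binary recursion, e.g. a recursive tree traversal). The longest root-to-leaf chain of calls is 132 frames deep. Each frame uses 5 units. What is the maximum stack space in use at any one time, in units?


Binary recursion: the two calls run one after the other, so only one root-to-leaf chain of frames is on the stack at a time.
Maximum depth (longest chain) = 132 frames
Each frame = 5 units
Max stack space = 132 * 5 = 660


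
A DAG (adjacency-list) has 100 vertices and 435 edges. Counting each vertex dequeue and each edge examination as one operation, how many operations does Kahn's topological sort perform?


V = 100 (vertex processing)
E = 435 (edge processing)
V + E = 100 + 435 = 535


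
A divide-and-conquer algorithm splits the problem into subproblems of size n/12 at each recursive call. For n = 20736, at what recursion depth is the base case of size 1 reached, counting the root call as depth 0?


At each depth, the problem size is divided by 12:
  Depth 0: problem size = 20736
  Depth 1: problem size = 1728
  Depth 2: problem size = 144
  Depth 3: problem size = 12
  Depth 4: problem size = 1 (base case)
The base case is reached at depth log_12(20736) = 4 (the tree has 5 levels counting depth 0, but the depth asked for is 4).
Recursion depth = 4


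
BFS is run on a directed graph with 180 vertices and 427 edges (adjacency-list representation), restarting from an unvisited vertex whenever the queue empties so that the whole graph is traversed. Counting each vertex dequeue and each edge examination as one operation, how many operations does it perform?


A full BFS traversal dequeues each vertex exactly once and examines each directed edge exactly once.
V = 180 (vertex processing cost)
E = 427 (edge examination cost)
Total operations proportional to V + E = 180 + 427 = 607


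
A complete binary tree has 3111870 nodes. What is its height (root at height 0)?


In a complete binary tree, level k holds nodes 2^k .. 2^(k+1)-1 (1-indexed).
Height = floor(log2(n)) = floor(log2(3111870)) = 21
Check: 2^21 = 2097152 <= 3111870 < 4194304 = 2^22


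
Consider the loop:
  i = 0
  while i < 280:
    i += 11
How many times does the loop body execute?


Starting at i = 0, each iteration adds 11.
Iterations until i >= 280:
  Iteration 1: i = 0 -> i = 11
  Iteration 2: i = 11 -> i = 22
  Iteration 3: i = 22 -> i = 33
  Iteration 4: i = 33 -> i = 44
  Iteration 5: i = 44 -> i = 55
  Iteration 6: i = 55 -> i = 66
  Iteration 7: i = 66 -> i = 77
  Iteration 8: i = 77 -> i = 88
  ... continuing ...
Total iterations = ceil(280/11) = 26


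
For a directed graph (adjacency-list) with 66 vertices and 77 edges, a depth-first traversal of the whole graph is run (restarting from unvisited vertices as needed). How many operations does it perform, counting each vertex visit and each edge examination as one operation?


A full DFS traversal visits each vertex once and examines each edge once.
V = 66
E = 77
Sum = 66 + 77 = 143


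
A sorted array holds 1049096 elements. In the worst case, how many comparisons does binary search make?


Halving sequence: 1049096 -> 524548 -> 262274 -> 131137 -> 65568 -> 32784 -> 16392 -> 8196 -> 4098 -> 2049 -> 1024 -> 512 -> 256 -> 128 -> 64 -> 32 -> 16 -> 8 -> 4 -> 2 -> 1
Number of halvings = 20
Max comparisons = 20 + 1 = 21


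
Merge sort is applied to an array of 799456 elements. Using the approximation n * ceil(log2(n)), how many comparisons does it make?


Merge sort divides the array into halves recursively.
Number of levels = ceil(log2(799456)) = 20
At each level, approximately n = 799456 comparisons are needed for merging.
Total comparisons ~ n * ceil(log2(n)) = 799456 * 20 = 15989120


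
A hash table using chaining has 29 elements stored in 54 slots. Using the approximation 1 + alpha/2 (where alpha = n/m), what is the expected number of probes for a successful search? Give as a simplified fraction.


Load factor alpha = n/m = 29/54
Expected probes = 1 + alpha/2 = 1 + 29/(2*54)
= 1 + 29/108
= 108/108 + 29/108
= 137/108


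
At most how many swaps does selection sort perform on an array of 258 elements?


Each of the 257 passes places one element in its final position.
Pass 1: swap minimum into position 0
Pass 2: swap minimum of remaining into position 1
...
Pass 257: last two elements, one swap
Maximum swaps = 258 - 1 = 257


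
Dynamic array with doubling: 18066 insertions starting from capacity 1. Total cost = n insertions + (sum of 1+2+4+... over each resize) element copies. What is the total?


n = 18066
Insertion costs: 18066
Resizes copy 1, 2, 4, ... up to the largest power of 2 that is <= n-1 = 18065, i.e. 16384.
Copy costs = 1 + 2 + 4 + 8 + 16 + 32 + 64 + 128 + 256 + 512 + 1024 + 2048 + 4096 + 8192 + 16384 = 32767
Total = 18066 + 32767 = 50833


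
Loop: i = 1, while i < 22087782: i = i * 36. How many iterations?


i multiplies by 36 each step:
i = 1 -> 36 -> 1296 -> 46656 -> 1679616 -> 60466176 (stop)
Iterations = ceil(log_36(22087782)) = 5


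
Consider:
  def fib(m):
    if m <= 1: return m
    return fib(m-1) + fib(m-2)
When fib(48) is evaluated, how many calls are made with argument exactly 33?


Let N(m) = number of times fib(m) is called while evaluating fib(48).
N(48) = 1 (the initial call).
N(47) = 1 (only fib(48) calls it).
For 1 <= m <= 46: fib(m) is called by fib(m+1) and fib(m+2), so
  N(m) = N(m+1) + N(m+2).
fib(0) is called only by fib(2), so N(0) = N(2).
Walk down from m=48:
  N(48)=1, N(47)=1, N(46)=2, N(45)=3, N(44)=5, N(43)=8, N(42)=13, N(41)=21, N(40)=34, N(39)=55, N(38)=89, N(37)=144, N(36)=233, N(35)=377, N(34)=610, N(33)=987
N(33) = 987


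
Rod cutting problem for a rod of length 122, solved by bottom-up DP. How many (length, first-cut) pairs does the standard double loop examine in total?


For each subproblem length i = 1..122, the inner loop considers i possible first cuts.
Total = 1 + 2 + ... + 122
= 122*(122+1)/2
= 122*123/2 = 7503


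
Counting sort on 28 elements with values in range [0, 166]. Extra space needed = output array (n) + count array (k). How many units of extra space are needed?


Output array size: 28 (to store sorted result)
Count array size: 167 (one slot per possible value, range 0 to 166)
Total extra space = 28 + 167 = 195


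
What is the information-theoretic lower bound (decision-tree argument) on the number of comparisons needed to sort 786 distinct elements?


A binary decision tree of height h has at most 2^h leaves and needs at least n! of them, so h >= ceil(log2(n!)).
786! is far too large to multiply out, so use Stirling's series:
  ln(n!) ~ n ln n - n + (1/2) ln(2 pi n) + 1/(12n)  (error below 1/(360 n^3), negligible here)
  ln(786) = 6.6669568
  n ln n = 786 * 6.6669568 = 5240.2280
  (1/2) ln(2 pi * 786) = (1/2) ln(4938.5837) = 4.2524
  1/(12*786) = 0.0001
  ln(786!) ~ 5240.2280 - 786 + 4.2524 + 0.0001 = 4458.4805
Convert to base 2: log2(786!) = 4458.4805 / ln 2 = 4458.4805 / 0.69314718 = 6432.2277
ceil(6432.2277) = 6433


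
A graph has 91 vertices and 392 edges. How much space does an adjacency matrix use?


Adjacency matrix: V x V grid of entries
Space = V^2 = 91^2 = 91 * 91 = 8281


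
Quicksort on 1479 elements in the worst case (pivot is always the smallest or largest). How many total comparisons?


In the worst case, each partition step picks the worst pivot:
  Partition 1: 1478 comparisons (n-1 elements to compare)
  Partition 2: 1477 comparisons
  Partition 3: 1476 comparisons
  Partition 4: 1475 comparisons
  Partition 5: 1474 comparisons
  ...
  Last partition: 0 comparisons
Total = (n-1) + (n-2) + ... + 1 + 0 = n*(n-1)/2
= 1479*1478/2 = 1092981


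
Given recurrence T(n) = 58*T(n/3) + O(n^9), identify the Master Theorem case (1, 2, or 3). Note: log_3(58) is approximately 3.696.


Master Theorem parameters: a=58, b=3, c=9
log_b(a) = 3.696
Compare b^c with a: 3^9 = 19683 > 58, so c > log_b(a).
Comparing c=9 vs log_b(a)=3.696:
9 > 3.696 => Case 3
Result: T(n) = O(n^9)
Master Theorem case = 3


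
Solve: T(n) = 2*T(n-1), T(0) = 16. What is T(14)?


Unrolling:
T(14) = 2*T(13) = 2^2*T(12) = ... = 2^14*T(0)
= 2^14 * 16
= 16384 * 16 = 262144


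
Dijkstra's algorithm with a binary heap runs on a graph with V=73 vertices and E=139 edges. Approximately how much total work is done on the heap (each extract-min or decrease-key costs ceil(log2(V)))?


Dijkstra with a binary heap: each vertex is extracted once, each edge may relax once.
Each heap operation costs O(log V).
V + E = 73 + 139 = 212
ceil(log2(73)) = 7 (since 2^6 = 64 < 73 <= 128 = 2^7)
Total heap work = (V+E) * ceil(log2(V)) = 212 * 7 = 1484


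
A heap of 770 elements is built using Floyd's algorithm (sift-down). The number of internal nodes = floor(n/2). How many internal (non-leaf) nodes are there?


Leaf nodes occupy roughly half the array.
Sift-down is called for each internal node, starting from the last one.
Internal nodes = floor(n/2) = floor(770/2) = 385


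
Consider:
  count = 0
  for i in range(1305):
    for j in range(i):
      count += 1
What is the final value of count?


For each i, the inner loop runs i times:
  i=0: inner runs 0 times
  i=1: inner runs 1 time
  i=2: inner runs 2 times
  i=3: inner runs 3 times
  i=4: inner runs 4 times
  i=5: inner runs 5 times
  i=6: inner runs 6 times
  i=7: inner runs 7 times
  ...
Total = 0 + 1 + 2 + ... + 1304 = 1305*(1305-1)/2 = 850860


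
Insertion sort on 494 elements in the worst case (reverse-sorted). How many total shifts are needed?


In the worst case (reverse-sorted), each element shifts past all previous:
  Element 1: 1 shifts
  Element 2: 2 shifts
  Element 3: 3 shifts
  Element 4: 4 shifts
  Element 5: 5 shifts
  ...
  Element 493: 493 shifts
Total = 1 + 2 + ... + 493
= 494*(494-1)/2 = 121771


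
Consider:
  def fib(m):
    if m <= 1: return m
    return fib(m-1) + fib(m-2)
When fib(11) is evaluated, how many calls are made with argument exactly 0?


Let N(m) = number of times fib(m) is called while evaluating fib(11).
N(11) = 1 (the initial call).
N(10) = 1 (only fib(11) calls it).
For 1 <= m <= 9: fib(m) is called by fib(m+1) and fib(m+2), so
  N(m) = N(m+1) + N(m+2).
fib(0) is called only by fib(2), so N(0) = N(2).
Walk down from m=11:
  N(11)=1, N(10)=1, N(9)=2, N(8)=3, N(7)=5, N(6)=8, N(5)=13, N(4)=21, N(3)=34, N(2)=55, N(1)=89, N(0)=N(2)=55
N(0) = 55


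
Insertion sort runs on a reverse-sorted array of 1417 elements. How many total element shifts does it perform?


Sum of shifts = 1 + 2 + 3 + ... + 1416
= 1417 * 1416 / 2
= 2006472 / 2
= 1003236


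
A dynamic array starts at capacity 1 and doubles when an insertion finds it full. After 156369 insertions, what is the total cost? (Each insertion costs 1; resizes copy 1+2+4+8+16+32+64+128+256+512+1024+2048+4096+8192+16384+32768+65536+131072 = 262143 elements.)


Insertion cost: 156369 (one per element)
Resizes occur just before inserting elements 2, 3, 5, 9, ...
Elements copied at each resize: 1 + 2 + 4 + 8 + 16 + 32 + 64 + 128 + 256 + 512 + 1024 + 2048 + 4096 + 8192 + 16384 + 32768 + 65536 + 131072
Sum of copies = 262143 (geometric series: 2^k - 1)
Total = 156369 + 262143 = 418512


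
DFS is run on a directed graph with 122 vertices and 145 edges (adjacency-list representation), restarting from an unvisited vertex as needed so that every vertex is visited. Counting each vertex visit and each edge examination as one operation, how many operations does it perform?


A full DFS traversal processes each vertex exactly once (push/pop on stack).
Each directed edge is examined once.
V = 122, E = 145
V + E = 267


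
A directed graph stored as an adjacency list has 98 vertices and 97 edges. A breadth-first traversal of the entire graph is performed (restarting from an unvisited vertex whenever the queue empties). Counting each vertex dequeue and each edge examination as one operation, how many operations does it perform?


A full BFS traversal dequeues each vertex once and examines each edge once.
Vertex visits: 98
Edge visits: 97
V + E = 98 + 97 = 195


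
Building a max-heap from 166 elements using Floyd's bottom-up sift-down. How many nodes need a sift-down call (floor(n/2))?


In a heap of 166 elements (0-indexed array):
  Last element index: 165
  Parent of last element: floor((165 - 1) / 2) = 82
  Internal nodes: indices 0 to 82
  Count = floor(166/2) = 83


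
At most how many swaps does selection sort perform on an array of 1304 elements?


Each of the 1303 passes places one element in its final position.
Pass 1: swap minimum into position 0
Pass 2: swap minimum of remaining into position 1
...
Pass 1303: last two elements, one swap
Maximum swaps = 1304 - 1 = 1303


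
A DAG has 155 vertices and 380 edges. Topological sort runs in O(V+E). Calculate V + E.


V = 155 (vertex processing)
E = 380 (edge processing)
V + E = 155 + 380 = 535


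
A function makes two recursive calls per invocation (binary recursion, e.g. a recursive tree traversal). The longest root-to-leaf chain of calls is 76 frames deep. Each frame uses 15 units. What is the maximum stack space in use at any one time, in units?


Binary recursion: the two calls run one after the other, so only one root-to-leaf chain of frames is on the stack at a time.
Maximum depth (longest chain) = 76 frames
Each frame = 15 units
Max stack space = 76 * 15 = 1140


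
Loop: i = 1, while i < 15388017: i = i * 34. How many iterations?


i multiplies by 34 each step:
i = 1 -> 34 -> 1156 -> 39304 -> 1336336 -> 45435424 (stop)
Iterations = ceil(log_34(15388017)) = 5


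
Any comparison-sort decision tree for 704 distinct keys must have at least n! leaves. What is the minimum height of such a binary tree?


A binary decision tree of height h has at most 2^h leaves and needs at least n! of them, so h >= ceil(log2(n!)).
704! is far too large to multiply out, so use Stirling's series:
  ln(n!) ~ n ln n - n + (1/2) ln(2 pi n) + 1/(12n)  (error below 1/(360 n^3), negligible here)
  ln(704) = 6.5567784
  n ln n = 704 * 6.5567784 = 4615.9720
  (1/2) ln(2 pi * 704) = (1/2) ln(4423.3625) = 4.1973
  1/(12*704) = 0.0001
  ln(704!) ~ 4615.9720 - 704 + 4.1973 + 0.0001 = 3916.1694
Convert to base 2: log2(704!) = 3916.1694 / ln 2 = 3916.1694 / 0.69314718 = 5649.8382
ceil(5649.8382) = 5650


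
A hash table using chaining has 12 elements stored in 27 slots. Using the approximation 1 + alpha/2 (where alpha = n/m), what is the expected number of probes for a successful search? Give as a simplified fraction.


Load factor alpha = n/m = 12/27
Expected probes = 1 + alpha/2 = 1 + 12/(2*27)
= 1 + 12/54
= 54/54 + 12/54
= 66/54
Simplify: 11/9


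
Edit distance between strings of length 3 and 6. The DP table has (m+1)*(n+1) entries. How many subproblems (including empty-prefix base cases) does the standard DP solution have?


The table includes base cases (empty prefixes).
Rows: (m+1) = 4
Columns: (n+1) = 7
Total = 4 * 7 = 28


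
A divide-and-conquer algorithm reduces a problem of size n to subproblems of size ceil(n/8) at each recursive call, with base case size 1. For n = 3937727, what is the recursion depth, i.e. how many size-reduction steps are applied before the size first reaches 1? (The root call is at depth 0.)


Each step divides the size by 8 (rounding up); after k steps the size is ceil(n/8^k), which equals 1 exactly when 8^k >= n.
So the depth is the smallest k with 8^k >= 3937727, i.e. ceil(log_8(3937727)).
8^7 = 2097152 < 3937727 <= 16777216 = 8^8
Recursion depth = 8


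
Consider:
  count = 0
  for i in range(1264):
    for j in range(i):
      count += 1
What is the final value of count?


For each i, the inner loop runs i times:
  i=0: inner runs 0 times
  i=1: inner runs 1 time
  i=2: inner runs 2 times
  i=3: inner runs 3 times
  i=4: inner runs 4 times
  i=5: inner runs 5 times
  i=6: inner runs 6 times
  i=7: inner runs 7 times
  ...
Total = 0 + 1 + 2 + ... + 1263 = 1264*(1264-1)/2 = 798216


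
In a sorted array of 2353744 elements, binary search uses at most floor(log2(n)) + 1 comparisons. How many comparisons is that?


Halving sequence: 2353744 -> 1176872 -> 588436 -> 294218 -> 147109 -> 73554 -> 36777 -> 18388 -> 9194 -> 4597 -> 2298 -> 1149 -> 574 -> 287 -> 143 -> 71 -> 35 -> 17 -> 8 -> 4 -> 2 -> 1
Number of halvings = 21
Max comparisons = 21 + 1 = 22


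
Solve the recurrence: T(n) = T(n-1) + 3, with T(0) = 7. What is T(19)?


Unrolling the recurrence:
T(19) = T(18) + 3
       = T(17) + 3 + 3
       = T(16) + 3*3
       ...
       = T(0) + 3*19
       = 7 + 57 = 64


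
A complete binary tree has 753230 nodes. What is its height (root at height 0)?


In a complete binary tree, level k holds nodes 2^k .. 2^(k+1)-1 (1-indexed).
Height = floor(log2(n)) = floor(log2(753230)) = 19
Check: 2^19 = 524288 <= 753230 < 1048576 = 2^20


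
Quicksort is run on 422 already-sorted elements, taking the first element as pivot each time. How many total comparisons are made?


Sum of comparisons per partition:
421 + 420 + ... + 1 + 0
= 422 * (422 - 1) / 2
= 422 * 421 / 2
= 88831


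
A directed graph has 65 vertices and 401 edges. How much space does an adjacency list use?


Adjacency list: one list head per vertex + one entry per edge
Vertex heads: 65
Edge entries: 401
Total = 65 + 401 = 466


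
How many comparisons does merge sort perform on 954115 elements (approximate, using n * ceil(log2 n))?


Recursion depth: ceil(log2(954115)) = 20
Each recursion level merges n = 954115 elements
Total = 954115 * 20 = 19082300


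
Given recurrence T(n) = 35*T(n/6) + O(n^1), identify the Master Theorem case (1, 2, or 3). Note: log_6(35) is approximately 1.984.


Master Theorem parameters: a=35, b=6, c=1
log_b(a) = 1.984
Compare b^c with a: 6^1 = 6 < 35, so c < log_b(a).
Comparing c=1 vs log_b(a)=1.984:
1 < 1.984 => Case 1
Result: T(n) = O(n^(log_6 35)) ~ O(n^1.984)
Master Theorem case = 1


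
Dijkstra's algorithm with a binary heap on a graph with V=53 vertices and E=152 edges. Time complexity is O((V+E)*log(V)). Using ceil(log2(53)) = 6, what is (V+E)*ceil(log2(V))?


Dijkstra with a binary heap: each vertex is extracted once, each edge may relax once.
Each heap operation costs O(log V).
V + E = 53 + 152 = 205
ceil(log2(53)) = 6 (since 2^5 = 32 < 53 <= 64 = 2^6)
Total heap work = (V+E) * ceil(log2(V)) = 205 * 6 = 1230
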